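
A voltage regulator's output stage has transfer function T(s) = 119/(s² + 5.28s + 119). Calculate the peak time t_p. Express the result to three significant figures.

t_p ≈ 0.297 s

Comparing the denominator to s² + 2ζω_n s + ω_n²: ω_n = √119 = 10.9 rad/s, and 2ζω_n = 5.28 so ζ = 5.28/(2·10.9) = 0.242.
ω_d = 10.9·√(1 − 0.242²) = 10.6 rad/s. Then t_p = π/ω_d = 0.297 s.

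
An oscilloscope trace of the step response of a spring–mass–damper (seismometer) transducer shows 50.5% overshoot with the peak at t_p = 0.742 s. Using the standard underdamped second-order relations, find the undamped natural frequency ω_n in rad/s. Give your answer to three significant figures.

ζ from %OS: ζ = |ln 0.505|/√(π²+ln²0.505) = 0.213.
t_p = π/ω_d ⇒ ω_d = 4.23 rad/s; then ω_n = ω_d/√(1−ζ²) = 4.33 rad/s.

ω_n ≈ 4.33 rad/s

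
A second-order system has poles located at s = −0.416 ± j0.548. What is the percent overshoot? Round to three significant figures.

The poles are at −σ ± jω_d with σ = 0.416 and ω_d = 0.548, so ω_n = √(σ²+ω_d²) = 0.688 rad/s and ζ = σ/ω_n = 0.605.
Overshoot: exp(−π·0.605/√(1−0.605²)) = 0.0921, i.e. 9.21%.

%OS ≈ 9.21%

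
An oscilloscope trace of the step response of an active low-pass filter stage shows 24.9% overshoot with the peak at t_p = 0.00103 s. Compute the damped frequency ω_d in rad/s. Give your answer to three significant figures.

t_p = π/ω_d, so ω_d = π/0.00103 = 3050 rad/s.

ω_d ≈ 3050 rad/s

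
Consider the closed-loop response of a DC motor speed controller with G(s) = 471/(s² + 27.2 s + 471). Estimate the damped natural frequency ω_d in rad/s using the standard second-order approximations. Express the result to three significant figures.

ω_n = √471 = 21.7 rad/s; ζ = 27.2/(2·21.7) = 0.627.
ω_d = ω_n√(1−ζ²) = 16.9 rad/s.

ω_d ≈ 16.9 rad/s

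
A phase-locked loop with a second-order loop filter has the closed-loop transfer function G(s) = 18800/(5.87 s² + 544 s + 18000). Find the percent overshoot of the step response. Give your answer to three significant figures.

%OS ≈ 0.822%

Dividing through by 5.87: denominator becomes s² + 92.67 s + 3066.
So ω_n = √3066 = 55.4 rad/s and ζ = 92.67/(2·55.4) = 0.837.
%OS = 100·exp(−πζ/√(1−ζ²)) = 0.822%.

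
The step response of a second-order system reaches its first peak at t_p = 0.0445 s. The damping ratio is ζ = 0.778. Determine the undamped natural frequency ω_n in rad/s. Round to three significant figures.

Peak time t_p = π/ω_d, so ω_d = π/t_p = π/0.0445 = 70.6 rad/s.
ω_n = ω_d/√(1−ζ²) = 70.6/√0.395 = 112 rad/s.

ω_n ≈ 112 rad/s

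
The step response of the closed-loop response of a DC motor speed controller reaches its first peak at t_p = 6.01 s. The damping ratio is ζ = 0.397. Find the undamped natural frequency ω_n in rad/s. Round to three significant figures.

ω_n ≈ 0.570 rad/s

Peak time t_p = π/ω_d, so ω_d = π/t_p = π/6.01 = 0.523 rad/s.
ω_n = ω_d/√(1−ζ²) = 0.523/√0.842 = 0.570 rad/s.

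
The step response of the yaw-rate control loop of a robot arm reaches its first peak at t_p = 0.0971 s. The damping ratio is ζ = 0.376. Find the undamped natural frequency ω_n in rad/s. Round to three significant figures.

Peak time t_p = π/ω_d, so ω_d = π/t_p = π/0.0971 = 32.4 rad/s.
ω_n = ω_d/√(1−ζ²) = 32.4/√0.859 = 34.9 rad/s.

ω_n ≈ 34.9 rad/s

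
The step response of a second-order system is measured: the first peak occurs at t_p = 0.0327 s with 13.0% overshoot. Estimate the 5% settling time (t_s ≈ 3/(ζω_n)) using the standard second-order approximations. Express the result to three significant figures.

The overshoot fixes ζ = −ln(OS)/√(π²+ln²(OS)) = 0.545.
From t_p = π/ω_d, ω_d = π/0.0327 = 96.1 rad/s, so ω_n = ω_d/√(1−ζ²) = 115 rad/s.
t_s ≈ 3/(ζω_n) = 3/(0.545·115) = 0.0481 s.

t_s ≈ 0.0481 s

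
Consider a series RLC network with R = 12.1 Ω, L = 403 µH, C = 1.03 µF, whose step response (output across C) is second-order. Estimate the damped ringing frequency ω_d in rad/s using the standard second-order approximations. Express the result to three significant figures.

For a series RLC circuit (capacitor voltage as output), ω_n = 1/√(LC) = 1/√(403 µH · 1.03 µF) = 49100 rad/s.
ζ = (R/2)·√(C/L) = (12.1/2)·√(1.03 µF/403 µH) = 0.306.
ω_d = ω_n√(1−ζ²) = 46700 rad/s.

ω_d ≈ 46700 rad/s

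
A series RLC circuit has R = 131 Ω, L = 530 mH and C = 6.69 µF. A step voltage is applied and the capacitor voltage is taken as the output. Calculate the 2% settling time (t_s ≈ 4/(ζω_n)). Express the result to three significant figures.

For a series RLC circuit (capacitor voltage as output), ω_n = 1/√(LC) = 1/√(530 mH · 6.69 µF) = 531 rad/s.
ζ = (R/2)·√(C/L) = (131/2)·√(6.69 µF/530 mH) = 0.233.
t_s ≈ 4/(ζω_n) = 0.0324 s.

t_s ≈ 0.0324 s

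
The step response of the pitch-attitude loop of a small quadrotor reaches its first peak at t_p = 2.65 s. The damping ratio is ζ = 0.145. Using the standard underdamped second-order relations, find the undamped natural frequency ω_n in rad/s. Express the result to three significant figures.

ω_n ≈ 1.20 rad/s

Peak time t_p = π/ω_d, so ω_d = π/t_p = π/2.65 = 1.19 rad/s.
ω_n = ω_d/√(1−ζ²) = 1.19/√0.979 = 1.20 rad/s.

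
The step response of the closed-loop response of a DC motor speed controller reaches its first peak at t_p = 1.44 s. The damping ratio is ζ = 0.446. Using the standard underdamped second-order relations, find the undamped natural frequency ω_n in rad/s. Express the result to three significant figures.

ω_n ≈ 2.44 rad/s

Peak time t_p = π/ω_d, so ω_d = π/t_p = π/1.44 = 2.18 rad/s.
ω_n = ω_d/√(1−ζ²) = 2.18/√0.801 = 2.44 rad/s.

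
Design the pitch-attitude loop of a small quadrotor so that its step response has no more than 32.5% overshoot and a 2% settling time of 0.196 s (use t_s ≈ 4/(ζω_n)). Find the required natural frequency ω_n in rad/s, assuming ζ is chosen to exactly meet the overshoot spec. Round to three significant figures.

ω_n ≈ 60.6 rad/s

Inverting the overshoot relation: ζ = |ln 0.325|/√(π² + ln²0.325) = 0.337.
Then ω_n = 4/(ζ t_s) = 4/(0.337 × 0.196) = 60.6 rad/s.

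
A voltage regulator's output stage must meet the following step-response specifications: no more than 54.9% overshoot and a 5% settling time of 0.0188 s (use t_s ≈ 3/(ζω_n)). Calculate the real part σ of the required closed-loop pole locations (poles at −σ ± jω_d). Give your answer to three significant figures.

The settling-time spec alone fixes σ = ζω_n = 3/t_s = 3/0.0188 = 160.
(Overshoot then fixes ζ = 0.187 and hence ω_d = σ·√(1−ζ²)/ζ = 836 rad/s.)

σ ≈ 160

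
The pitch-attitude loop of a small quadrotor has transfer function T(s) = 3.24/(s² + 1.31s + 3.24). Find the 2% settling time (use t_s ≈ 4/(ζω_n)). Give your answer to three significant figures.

t_s ≈ 6.11 s

ω_n = √3.24 = 1.80 rad/s; ζ = 1.31/(2·1.80) = 0.364.
t_s ≈ 4/(ζω_n) = 4/(0.364·1.80) = 6.11 s.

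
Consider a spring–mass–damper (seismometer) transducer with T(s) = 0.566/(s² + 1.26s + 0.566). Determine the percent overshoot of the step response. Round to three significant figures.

%OS ≈ 0.812%

Comparing the denominator to s² + 2ζω_n s + ω_n²: ω_n = √0.566 = 0.752 rad/s, and 2ζω_n = 1.26 so ζ = 1.26/(2·0.752) = 0.837.
Overshoot: exp(−π·0.837/√(1−0.837²)) = 0.00812, i.e. 0.812%.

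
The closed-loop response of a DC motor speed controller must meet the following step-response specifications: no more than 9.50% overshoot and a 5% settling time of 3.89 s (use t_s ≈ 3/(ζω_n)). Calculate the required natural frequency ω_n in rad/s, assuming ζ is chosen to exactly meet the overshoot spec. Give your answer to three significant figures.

ω_n ≈ 1.29 rad/s

From %OS = 100·exp(−πζ/√(1−ζ²)), invert to get ζ = −ln(OS)/√(π² + ln²(OS)) with OS = 0.0950.
−ln 0.0950 = 2.354, so ζ = 2.354/√(π² + 5.541) = 0.600.
From t_s ≈ 3/(ζω_n): ω_n = 3/(ζ·t_s) = 3/(0.600·3.89) = 1.29 rad/s.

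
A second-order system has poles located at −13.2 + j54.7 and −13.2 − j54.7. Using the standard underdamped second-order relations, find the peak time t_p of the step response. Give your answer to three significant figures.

t_p ≈ 0.0574 s

t_p = π/ω_d with ω_d = 54.7 (the imaginary part), so t_p = 0.0574 s.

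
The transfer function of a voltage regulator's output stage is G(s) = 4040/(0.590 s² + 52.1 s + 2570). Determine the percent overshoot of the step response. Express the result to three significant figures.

%OS ≈ 5.92%

Dividing through by 0.590: denominator becomes s² + 88.31 s + 4356.
So ω_n = √4356 = 66.0 rad/s and ζ = 88.31/(2·66.0) = 0.669.
%OS = 100 e^{−πζ/√(1−ζ²)} with ζ = 0.669 gives 5.92%.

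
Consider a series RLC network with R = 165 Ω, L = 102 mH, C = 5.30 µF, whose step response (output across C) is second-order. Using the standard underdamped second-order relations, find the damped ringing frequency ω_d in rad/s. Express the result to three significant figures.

ω_d ≈ 1090 rad/s

For a series RLC circuit (capacitor voltage as output), ω_n = 1/√(LC) = 1/√(102 mH · 5.30 µF) = 1360 rad/s.
ζ = (R/2)·√(C/L) = (165/2)·√(5.30 µF/102 mH) = 0.595.
The damped frequency ω_d = ω_n√(1−ζ²) = 1090 rad/s.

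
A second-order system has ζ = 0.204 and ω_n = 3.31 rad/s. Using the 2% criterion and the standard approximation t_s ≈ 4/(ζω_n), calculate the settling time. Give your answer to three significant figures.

t_s ≈ 4/(ζω_n) = 4/(0.204 × 3.31) = 5.92 s.

t_s ≈ 5.92 s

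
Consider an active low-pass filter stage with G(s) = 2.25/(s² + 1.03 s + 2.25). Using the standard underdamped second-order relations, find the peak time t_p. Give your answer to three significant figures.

t_p ≈ 2.23 s

ω_n = √2.25 = 1.50 rad/s; ζ = 1.03/(2·1.50) = 0.343.
ω_d = 1.50·√(1 − 0.343²) = 1.41 rad/s. Then t_p = π/ω_d = 2.23 s.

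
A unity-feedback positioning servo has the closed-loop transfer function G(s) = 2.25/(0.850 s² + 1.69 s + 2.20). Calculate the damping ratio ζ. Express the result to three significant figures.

ζ ≈ 0.618

Dividing through by 0.850: denominator becomes s² + 1.988 s + 2.588.
So ω_n = √2.588 = 1.61 rad/s and ζ = 1.988/(2·1.61) = 0.618.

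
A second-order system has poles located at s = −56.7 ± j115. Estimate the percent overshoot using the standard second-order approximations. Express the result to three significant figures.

|pole| = ω_n = √(56.7² + 115²) = 128 rad/s; ζ = cos θ = σ/ω_n = 0.442.
Overshoot: exp(−π·0.442/√(1−0.442²)) = 0.212, i.e. 21.2%.

%OS ≈ 21.2%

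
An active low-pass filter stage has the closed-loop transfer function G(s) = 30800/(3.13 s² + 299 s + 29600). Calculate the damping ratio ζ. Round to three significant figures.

Dividing through by 3.13: denominator becomes s² + 95.53 s + 9457.
So ω_n = √9457 = 97.2 rad/s and ζ = 95.53/(2·97.2) = 0.491.

ζ ≈ 0.491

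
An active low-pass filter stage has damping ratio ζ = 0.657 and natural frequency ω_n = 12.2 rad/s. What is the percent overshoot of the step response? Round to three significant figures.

%OS ≈ 6.47%

For an underdamped second-order system, %OS = 100·exp(−πζ/√(1−ζ²)).
πζ/√(1−ζ²) = π·0.657/√(1−0.432) = 2.738, so %OS = 100·e^(−2.738) = 6.47%.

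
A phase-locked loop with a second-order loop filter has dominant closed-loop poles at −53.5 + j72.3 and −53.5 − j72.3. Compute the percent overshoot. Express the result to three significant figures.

%OS ≈ 9.78%

With σ = 53.5, ω_d = 72.3: ω_n = √(σ²+ω_d²) = 89.9 rad/s, ζ = σ/ω_n = 0.595.
%OS = 100 e^{−πζ/√(1−ζ²)} with ζ = 0.595 gives 9.78%.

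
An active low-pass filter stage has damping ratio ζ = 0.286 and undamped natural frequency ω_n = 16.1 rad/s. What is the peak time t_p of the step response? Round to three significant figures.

The damped frequency is ω_d = ω_n√(1−ζ²) = 16.1·√(1−0.0818) = 15.4 rad/s.
Peak time t_p = π/ω_d = π/15.4 = 0.204 s.

t_p ≈ 0.204 s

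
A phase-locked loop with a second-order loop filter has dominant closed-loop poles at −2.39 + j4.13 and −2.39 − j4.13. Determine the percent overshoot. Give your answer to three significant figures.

%OS ≈ 16.2%

The poles are at −σ ± jω_d with σ = 2.39 and ω_d = 4.13, so ω_n = √(σ²+ω_d²) = 4.77 rad/s and ζ = σ/ω_n = 0.501.
Overshoot: exp(−π·0.501/√(1−0.501²)) = 0.162, i.e. 16.2%.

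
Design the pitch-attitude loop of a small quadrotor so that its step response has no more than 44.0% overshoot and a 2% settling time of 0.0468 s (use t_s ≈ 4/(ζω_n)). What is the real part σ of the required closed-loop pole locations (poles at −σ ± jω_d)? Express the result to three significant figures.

The settling-time spec alone fixes σ = ζω_n = 4/t_s = 4/0.0468 = 85.5.
(Overshoot then fixes ζ = 0.253 and hence ω_d = σ·√(1−ζ²)/ζ = 327 rad/s.)

σ ≈ 85.5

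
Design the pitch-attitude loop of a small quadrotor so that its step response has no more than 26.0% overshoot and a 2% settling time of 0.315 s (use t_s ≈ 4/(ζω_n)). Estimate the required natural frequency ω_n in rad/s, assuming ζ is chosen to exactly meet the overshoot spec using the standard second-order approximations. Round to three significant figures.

ζ = −ln(OS)/√(π² + (ln OS)²). With OS = 0.260, ln OS = −1.347 and ζ = 1.347/3.418 = 0.394.
Then ω_n = 4/(ζ t_s) = 4/(0.394 × 0.315) = 32.2 rad/s.

ω_n ≈ 32.2 rad/s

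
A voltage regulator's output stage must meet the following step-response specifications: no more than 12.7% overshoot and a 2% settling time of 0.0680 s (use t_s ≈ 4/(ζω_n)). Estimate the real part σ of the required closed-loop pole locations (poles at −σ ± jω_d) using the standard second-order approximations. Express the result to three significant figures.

The settling-time spec alone fixes σ = ζω_n = 4/t_s = 4/0.0680 = 58.8.
(Overshoot then fixes ζ = 0.549 and hence ω_d = σ·√(1−ζ²)/ζ = 89.6 rad/s.)

σ ≈ 58.8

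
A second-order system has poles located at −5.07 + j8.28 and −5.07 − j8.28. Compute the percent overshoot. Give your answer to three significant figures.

%OS ≈ 14.6%

|pole| = ω_n = √(5.07² + 8.28²) = 9.71 rad/s; ζ = cos θ = σ/ω_n = 0.522.
%OS = 100 e^{−πζ/√(1−ζ²)} with ζ = 0.522 gives 14.6%.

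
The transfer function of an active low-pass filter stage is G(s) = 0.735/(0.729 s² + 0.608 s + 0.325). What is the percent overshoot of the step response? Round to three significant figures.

Dividing through by 0.729: denominator becomes s² + 0.8340 s + 0.4458.
So ω_n = √0.4458 = 0.668 rad/s and ζ = 0.8340/(2·0.668) = 0.625.
%OS = 100 e^{−πζ/√(1−ζ²)} with ζ = 0.625 gives 8.11%.

%OS ≈ 8.11%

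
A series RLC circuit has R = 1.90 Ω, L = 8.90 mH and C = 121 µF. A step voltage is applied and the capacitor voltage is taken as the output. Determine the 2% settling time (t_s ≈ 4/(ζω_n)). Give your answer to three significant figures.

For a series RLC circuit (capacitor voltage as output), ω_n = 1/√(LC) = 1/√(8.90 mH · 121 µF) = 964 rad/s.
ζ = (R/2)·√(C/L) = (1.90/2)·√(121 µF/8.90 mH) = 0.111.
t_s ≈ 4/(ζω_n) = 0.0375 s.

t_s ≈ 0.0375 s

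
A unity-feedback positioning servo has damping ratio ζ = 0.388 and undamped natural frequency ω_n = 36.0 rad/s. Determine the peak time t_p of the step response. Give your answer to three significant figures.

t_p ≈ 0.0947 s

The damped frequency is ω_d = ω_n√(1−ζ²) = 36.0·√(1−0.151) = 33.2 rad/s.
Peak time t_p = π/ω_d = π/33.2 = 0.0947 s.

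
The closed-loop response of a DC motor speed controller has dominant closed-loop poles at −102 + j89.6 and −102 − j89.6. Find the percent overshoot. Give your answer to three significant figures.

|pole| = ω_n = √(102² + 89.6²) = 136 rad/s; ζ = cos θ = σ/ω_n = 0.751.
%OS = 100·exp(−πζ/√(1−ζ²)) = 2.80%.

%OS ≈ 2.80%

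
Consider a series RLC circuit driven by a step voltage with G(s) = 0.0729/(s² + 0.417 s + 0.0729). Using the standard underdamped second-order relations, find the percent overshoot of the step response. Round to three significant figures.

ω_n = √0.0729 = 0.270 rad/s; ζ = 0.417/(2·0.270) = 0.772.
%OS = 100·exp(−πζ/√(1−ζ²)) = 2.20%.

%OS ≈ 2.20%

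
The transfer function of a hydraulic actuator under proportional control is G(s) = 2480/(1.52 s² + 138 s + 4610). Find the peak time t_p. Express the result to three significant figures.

Dividing through by 1.52: denominator becomes s² + 90.79 s + 3033.
So ω_n = √3033 = 55.1 rad/s and ζ = 90.79/(2·55.1) = 0.824.
ω_d = 55.1·√(1 − 0.824²) = 31.2 rad/s. t_p = π/ω_d = 0.101 s.

t_p ≈ 0.101 s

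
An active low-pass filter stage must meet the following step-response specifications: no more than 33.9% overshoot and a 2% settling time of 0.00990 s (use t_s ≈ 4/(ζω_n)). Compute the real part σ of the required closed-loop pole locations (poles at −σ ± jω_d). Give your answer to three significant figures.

The settling-time spec alone fixes σ = ζω_n = 4/t_s = 4/0.00990 = 404.
(Overshoot then fixes ζ = 0.326 and hence ω_d = σ·√(1−ζ²)/ζ = 1170 rad/s.)

σ ≈ 404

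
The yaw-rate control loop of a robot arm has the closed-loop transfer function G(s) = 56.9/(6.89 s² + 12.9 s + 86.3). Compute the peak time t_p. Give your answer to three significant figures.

t_p ≈ 0.920 s

Dividing through by 6.89: denominator becomes s² + 1.872 s + 12.53.
So ω_n = √12.53 = 3.54 rad/s and ζ = 1.872/(2·3.54) = 0.265.
ω_d = 3.54·√(1 − 0.265²) = 3.41 rad/s. t_p = π/ω_d = 0.920 s.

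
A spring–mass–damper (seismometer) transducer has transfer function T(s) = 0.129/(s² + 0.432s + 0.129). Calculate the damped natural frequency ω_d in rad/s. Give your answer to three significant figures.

ω_d ≈ 0.287 rad/s

ω_n = √0.129 = 0.359 rad/s; ζ = 0.432/(2·0.359) = 0.601.
The damped frequency ω_d = ω_n√(1−ζ²) = 0.287 rad/s.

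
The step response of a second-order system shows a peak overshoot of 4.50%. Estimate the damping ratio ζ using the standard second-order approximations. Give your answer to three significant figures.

ζ ≈ 0.703

ζ = −ln(OS)/√(π² + (ln OS)²). With OS = 0.0450, ln OS = −3.101 and ζ = 3.101/4.414 = 0.703.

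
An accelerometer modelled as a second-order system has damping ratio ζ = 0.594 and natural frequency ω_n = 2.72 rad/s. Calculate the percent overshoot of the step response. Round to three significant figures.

For an underdamped second-order system, %OS = 100·exp(−πζ/√(1−ζ²)).
πζ/√(1−ζ²) = π·0.594/√(1−0.353) = 2.320, so %OS = 100·e^(−2.320) = 9.83%.

%OS ≈ 9.83%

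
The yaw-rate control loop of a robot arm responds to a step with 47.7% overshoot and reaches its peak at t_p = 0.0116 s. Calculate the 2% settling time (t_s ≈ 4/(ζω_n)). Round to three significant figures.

t_s ≈ 0.0627 s

ζ from %OS: ζ = |ln 0.477|/√(π²+ln²0.477) = 0.229.
t_p = π/ω_d ⇒ ω_d = 271 rad/s; then ω_n = ω_d/√(1−ζ²) = 278 rad/s.
t_s ≈ 4/(ζω_n) = 4/(0.229·278) = 0.0627 s.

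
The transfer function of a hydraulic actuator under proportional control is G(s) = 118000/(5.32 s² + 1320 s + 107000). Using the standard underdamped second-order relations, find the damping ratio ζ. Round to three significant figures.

ζ ≈ 0.875

Dividing through by 5.32: denominator becomes s² + 248.1 s + 20110.
So ω_n = √20110 = 142 rad/s and ζ = 248.1/(2·142) = 0.875.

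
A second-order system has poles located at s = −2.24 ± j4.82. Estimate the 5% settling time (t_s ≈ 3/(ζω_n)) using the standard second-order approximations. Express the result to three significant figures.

t_s ≈ 1.34 s

For poles at −σ ± jω_d, ζω_n = σ = 2.24, so t_s ≈ 3/σ = 1.34 s.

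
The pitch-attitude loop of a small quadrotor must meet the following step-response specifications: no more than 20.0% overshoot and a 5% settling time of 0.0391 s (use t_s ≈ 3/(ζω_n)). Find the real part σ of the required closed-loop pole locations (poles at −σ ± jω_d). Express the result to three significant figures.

The settling-time spec alone fixes σ = ζω_n = 3/t_s = 3/0.0391 = 76.7.
(Overshoot then fixes ζ = 0.456 and hence ω_d = σ·√(1−ζ²)/ζ = 150 rad/s.)

σ ≈ 76.7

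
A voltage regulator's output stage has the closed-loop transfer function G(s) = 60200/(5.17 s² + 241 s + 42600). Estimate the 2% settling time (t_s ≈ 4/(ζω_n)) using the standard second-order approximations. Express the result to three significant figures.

Dividing through by 5.17: denominator becomes s² + 46.62 s + 8240.
So ω_n = √8240 = 90.8 rad/s and ζ = 46.62/(2·90.8) = 0.257.
t_s ≈ 4/(ζω_n) = 0.172 s.

t_s ≈ 0.172 s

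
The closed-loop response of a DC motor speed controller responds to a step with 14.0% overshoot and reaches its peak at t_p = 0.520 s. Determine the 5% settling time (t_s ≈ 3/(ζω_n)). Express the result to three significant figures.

From the overshoot, ζ = −ln(OS)/√(π²+ln²(OS)) = 0.531.
t_p = π/ω_d ⇒ ω_d = 6.04 rad/s; then ω_n = ω_d/√(1−ζ²) = 7.13 rad/s.
t_s ≈ 3/(ζω_n) = 3/(0.531·7.13) = 0.793 s.

t_s ≈ 0.793 s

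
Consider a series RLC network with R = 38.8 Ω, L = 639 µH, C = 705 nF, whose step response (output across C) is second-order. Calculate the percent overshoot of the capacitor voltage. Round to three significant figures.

%OS ≈ 7.08%

For a series RLC circuit (capacitor voltage as output), ω_n = 1/√(LC) = 1/√(639 µH · 705 nF) = 47100 rad/s.
ζ = (R/2)·√(C/L) = (38.8/2)·√(705 nF/639 µH) = 0.644.
%OS = 100 e^{−πζ/√(1−ζ²)} with ζ = 0.644 gives 7.08%.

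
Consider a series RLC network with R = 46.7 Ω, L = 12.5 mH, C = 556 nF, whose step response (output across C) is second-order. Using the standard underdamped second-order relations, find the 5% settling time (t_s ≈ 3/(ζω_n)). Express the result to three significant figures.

For a series RLC circuit (capacitor voltage as output), ω_n = 1/√(LC) = 1/√(12.5 mH · 556 nF) = 12000 rad/s.
ζ = (R/2)·√(C/L) = (46.7/2)·√(556 nF/12.5 mH) = 0.156.
t_s ≈ 3/(ζω_n) = 0.00161 s.

t_s ≈ 0.00161 s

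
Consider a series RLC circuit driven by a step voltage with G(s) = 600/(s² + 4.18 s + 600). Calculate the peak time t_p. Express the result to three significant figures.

Matching coefficients with s² + 2ζω_n s + ω_n² gives ω_n² = 600 ⇒ ω_n = 24.5 rad/s, and ζ = 4.18/(2ω_n) = 0.0853.
ω_d = 24.5·√(1 − 0.0853²) = 24.4 rad/s. Then t_p = π/ω_d = 0.129 s.

t_p ≈ 0.129 s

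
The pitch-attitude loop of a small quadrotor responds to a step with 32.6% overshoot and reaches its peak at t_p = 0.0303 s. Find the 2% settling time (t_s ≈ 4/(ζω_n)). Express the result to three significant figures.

From the overshoot, ζ = −ln(OS)/√(π²+ln²(OS)) = 0.336.
t_p = π/ω_d ⇒ ω_d = 104 rad/s; then ω_n = ω_d/√(1−ζ²) = 110 rad/s.
t_s ≈ 4/(ζω_n) = 4/(0.336·110) = 0.108 s.

t_s ≈ 0.108 s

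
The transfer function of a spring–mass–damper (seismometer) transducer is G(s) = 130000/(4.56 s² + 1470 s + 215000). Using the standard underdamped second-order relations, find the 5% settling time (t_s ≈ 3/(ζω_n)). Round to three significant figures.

t_s ≈ 0.0186 s

Dividing through by 4.56: denominator becomes s² + 322.4 s + 47150.
So ω_n = √47150 = 217 rad/s and ζ = 322.4/(2·217) = 0.742.
t_s ≈ 3/(ζω_n) = 0.0186 s.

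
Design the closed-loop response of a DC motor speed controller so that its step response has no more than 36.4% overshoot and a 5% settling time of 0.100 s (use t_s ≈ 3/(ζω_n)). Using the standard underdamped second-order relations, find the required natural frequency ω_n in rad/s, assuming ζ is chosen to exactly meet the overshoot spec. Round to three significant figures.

ω_n ≈ 98.0 rad/s

ζ = −ln(OS)/√(π² + (ln OS)²). With OS = 0.364, ln OS = −1.011 and ζ = 1.011/3.300 = 0.306.
From t_s ≈ 3/(ζω_n): ω_n = 3/(ζ·t_s) = 3/(0.306·0.100) = 98.0 rad/s.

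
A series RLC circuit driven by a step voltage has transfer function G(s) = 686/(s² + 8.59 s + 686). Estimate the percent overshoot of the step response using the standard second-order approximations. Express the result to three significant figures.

%OS ≈ 59.3%

ω_n = √686 = 26.2 rad/s; ζ = 8.59/(2·26.2) = 0.164.
Overshoot: exp(−π·0.164/√(1−0.164²)) = 0.593, i.e. 59.3%.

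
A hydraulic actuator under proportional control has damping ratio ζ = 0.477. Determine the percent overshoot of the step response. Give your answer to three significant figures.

%OS ≈ 18.2%

For an underdamped second-order system, %OS = 100·exp(−πζ/√(1−ζ²)).
πζ/√(1−ζ²) = π·0.477/√(1−0.228) = 1.705, so %OS = 100·e^(−1.705) = 18.2%.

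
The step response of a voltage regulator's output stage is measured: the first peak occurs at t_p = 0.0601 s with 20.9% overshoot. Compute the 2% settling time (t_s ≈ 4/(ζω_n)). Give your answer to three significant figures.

ζ from %OS: ζ = |ln 0.209|/√(π²+ln²0.209) = 0.446.
From t_p = π/ω_d, ω_d = π/0.0601 = 52.3 rad/s, so ω_n = ω_d/√(1−ζ²) = 58.4 rad/s.
t_s ≈ 4/(ζω_n) = 4/(0.446·58.4) = 0.154 s.

t_s ≈ 0.154 s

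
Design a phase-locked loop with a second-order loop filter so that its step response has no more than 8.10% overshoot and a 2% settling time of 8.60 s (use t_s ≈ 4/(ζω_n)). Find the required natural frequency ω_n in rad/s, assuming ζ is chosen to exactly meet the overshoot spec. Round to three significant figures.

From %OS = 100·exp(−πζ/√(1−ζ²)), invert to get ζ = −ln(OS)/√(π² + ln²(OS)) with OS = 0.0810.
−ln 0.0810 = 2.513, so ζ = 2.513/√(π² + 6.317) = 0.625.
From t_s ≈ 4/(ζω_n): ω_n = 4/(ζ·t_s) = 4/(0.625·8.60) = 0.745 rad/s.

ω_n ≈ 0.745 rad/s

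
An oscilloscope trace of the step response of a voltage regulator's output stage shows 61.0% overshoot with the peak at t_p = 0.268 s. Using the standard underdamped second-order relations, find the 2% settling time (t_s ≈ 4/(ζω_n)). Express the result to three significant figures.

From the overshoot, ζ = −ln(OS)/√(π²+ln²(OS)) = 0.155.
t_p = π/ω_d ⇒ ω_d = 11.7 rad/s; then ω_n = ω_d/√(1−ζ²) = 11.9 rad/s.
t_s ≈ 4/(ζω_n) = 4/(0.155·11.9) = 2.17 s.

t_s ≈ 2.17 s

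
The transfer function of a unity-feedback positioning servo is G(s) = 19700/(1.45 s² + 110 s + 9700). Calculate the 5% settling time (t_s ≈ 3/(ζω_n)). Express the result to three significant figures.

Dividing through by 1.45: denominator becomes s² + 75.86 s + 6690.
So ω_n = √6690 = 81.8 rad/s and ζ = 75.86/(2·81.8) = 0.464.
t_s ≈ 3/(ζω_n) = 0.0791 s.

t_s ≈ 0.0791 s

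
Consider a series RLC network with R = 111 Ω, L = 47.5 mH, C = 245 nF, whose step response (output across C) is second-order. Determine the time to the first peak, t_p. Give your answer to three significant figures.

t_p ≈ 0.000342 s

For a series RLC circuit (capacitor voltage as output), ω_n = 1/√(LC) = 1/√(47.5 mH · 245 nF) = 9270 rad/s.
ζ = (R/2)·√(C/L) = (111/2)·√(245 nF/47.5 mH) = 0.126.
The damped frequency ω_d = ω_n√(1−ζ²) = 9200 rad/s. t_p = π/ω_d = 0.000342 s.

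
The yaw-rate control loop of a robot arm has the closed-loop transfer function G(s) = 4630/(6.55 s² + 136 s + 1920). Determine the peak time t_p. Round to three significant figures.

Dividing through by 6.55: denominator becomes s² + 20.76 s + 293.1.
So ω_n = √293.1 = 17.1 rad/s and ζ = 20.76/(2·17.1) = 0.606.
ω_d = 17.1·√(1 − 0.606²) = 13.6 rad/s. t_p = π/ω_d = 0.231 s.

t_p ≈ 0.231 s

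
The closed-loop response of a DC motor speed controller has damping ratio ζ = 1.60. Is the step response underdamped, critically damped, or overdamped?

overdamped

Since ζ = 1.60 > 1, the system is overdamped.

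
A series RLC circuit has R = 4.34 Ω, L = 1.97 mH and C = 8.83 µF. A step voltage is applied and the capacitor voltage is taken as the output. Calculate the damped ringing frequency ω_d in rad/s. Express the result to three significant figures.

ω_d ≈ 7500 rad/s

For a series RLC circuit (capacitor voltage as output), ω_n = 1/√(LC) = 1/√(1.97 mH · 8.83 µF) = 7580 rad/s.
ζ = (R/2)·√(C/L) = (4.34/2)·√(8.83 µF/1.97 mH) = 0.145.
The damped frequency ω_d = ω_n√(1−ζ²) = 7500 rad/s.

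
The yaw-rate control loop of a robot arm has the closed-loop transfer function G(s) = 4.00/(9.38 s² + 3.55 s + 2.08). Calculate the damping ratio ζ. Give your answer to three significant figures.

Dividing through by 9.38: denominator becomes s² + 0.3785 s + 0.2217.
So ω_n = √0.2217 = 0.471 rad/s and ζ = 0.3785/(2·0.471) = 0.402.

ζ ≈ 0.402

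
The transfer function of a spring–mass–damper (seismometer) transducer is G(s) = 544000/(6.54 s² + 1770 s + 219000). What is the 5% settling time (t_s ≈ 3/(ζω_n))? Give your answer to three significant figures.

t_s ≈ 0.0222 s

Dividing through by 6.54: denominator becomes s² + 270.6 s + 33490.
So ω_n = √33490 = 183 rad/s and ζ = 270.6/(2·183) = 0.739.
t_s ≈ 3/(ζω_n) = 0.0222 s.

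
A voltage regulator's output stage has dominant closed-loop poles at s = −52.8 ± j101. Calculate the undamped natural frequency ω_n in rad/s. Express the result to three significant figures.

ω_n ≈ 114 rad/s

|pole| = ω_n = √(52.8² + 101²) = 114 rad/s; ζ = cos θ = σ/ω_n = 0.463.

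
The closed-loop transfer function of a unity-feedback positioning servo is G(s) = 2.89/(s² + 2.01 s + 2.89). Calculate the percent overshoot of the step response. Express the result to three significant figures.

Comparing the denominator to s² + 2ζω_n s + ω_n²: ω_n = √2.89 = 1.70 rad/s, and 2ζω_n = 2.01 so ζ = 2.01/(2·1.70) = 0.591.
%OS = 100 e^{−πζ/√(1−ζ²)} with ζ = 0.591 gives 10.0%.

%OS ≈ 10.0%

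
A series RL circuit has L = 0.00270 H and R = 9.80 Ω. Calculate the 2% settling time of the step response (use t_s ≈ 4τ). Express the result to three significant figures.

τ = L/R = 0.00270/9.80 = 0.000276 s.
t_s ≈ 4τ = 0.00110 s.

t_s ≈ 0.00110 s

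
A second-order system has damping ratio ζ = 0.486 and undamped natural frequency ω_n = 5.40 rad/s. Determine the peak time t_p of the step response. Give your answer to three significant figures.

t_p ≈ 0.666 s

The damped frequency is ω_d = ω_n√(1−ζ²) = 5.40·√(1−0.236) = 4.72 rad/s.
Peak time t_p = π/ω_d = π/4.72 = 0.666 s.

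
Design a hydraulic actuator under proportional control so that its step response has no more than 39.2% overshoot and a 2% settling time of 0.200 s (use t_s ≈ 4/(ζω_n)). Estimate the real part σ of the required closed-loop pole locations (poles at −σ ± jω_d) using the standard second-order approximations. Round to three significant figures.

σ ≈ 20.0

The settling-time spec alone fixes σ = ζω_n = 4/t_s = 4/0.200 = 20.0.
(Overshoot then fixes ζ = 0.286 and hence ω_d = σ·√(1−ζ²)/ζ = 67.1 rad/s.)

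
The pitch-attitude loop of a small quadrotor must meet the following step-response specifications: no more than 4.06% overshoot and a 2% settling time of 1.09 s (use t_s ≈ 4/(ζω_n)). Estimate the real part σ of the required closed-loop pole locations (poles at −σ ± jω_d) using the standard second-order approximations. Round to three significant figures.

The settling-time spec alone fixes σ = ζω_n = 4/t_s = 4/1.09 = 3.67.
(Overshoot then fixes ζ = 0.714 and hence ω_d = σ·√(1−ζ²)/ζ = 3.60 rad/s.)

σ ≈ 3.67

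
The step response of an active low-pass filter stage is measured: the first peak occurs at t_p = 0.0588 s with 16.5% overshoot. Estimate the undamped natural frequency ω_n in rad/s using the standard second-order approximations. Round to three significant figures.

From the overshoot, ζ = −ln(OS)/√(π²+ln²(OS)) = 0.498.
t_p = π/ω_d ⇒ ω_d = 53.4 rad/s; then ω_n = ω_d/√(1−ζ²) = 61.6 rad/s.

ω_n ≈ 61.6 rad/s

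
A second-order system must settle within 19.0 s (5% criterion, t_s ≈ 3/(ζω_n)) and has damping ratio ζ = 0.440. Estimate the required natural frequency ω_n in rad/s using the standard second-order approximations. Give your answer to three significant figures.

Rearranging t_s ≈ 3/(ζω_n) gives ω_n = 3/(ζ·t_s) = 3/(0.440 × 19.0) = 0.359 rad/s.

ω_n ≈ 0.359 rad/s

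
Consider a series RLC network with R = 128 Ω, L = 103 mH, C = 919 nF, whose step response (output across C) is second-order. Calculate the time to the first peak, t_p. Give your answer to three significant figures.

For a series RLC circuit (capacitor voltage as output), ω_n = 1/√(LC) = 1/√(103 mH · 919 nF) = 3250 rad/s.
ζ = (R/2)·√(C/L) = (128/2)·√(919 nF/103 mH) = 0.191.
ω_d = ω_n√(1−ζ²) = 3190 rad/s. t_p = π/ω_d = 0.000985 s.

t_p ≈ 0.000985 s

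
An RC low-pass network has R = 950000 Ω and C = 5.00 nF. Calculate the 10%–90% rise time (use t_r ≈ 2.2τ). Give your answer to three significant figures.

τ = RC = 950000 × 5.00 nF = 0.00475 s.
t_r ≈ 2.2τ = 0.0105 s.

t_r ≈ 0.0105 s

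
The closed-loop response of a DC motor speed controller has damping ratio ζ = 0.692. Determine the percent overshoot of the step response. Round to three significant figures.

%OS ≈ 4.92%

For an underdamped second-order system, %OS = 100·exp(−πζ/√(1−ζ²)).
πζ/√(1−ζ²) = π·0.692/√(1−0.479) = 3.011, so %OS = 100·e^(−3.011) = 4.92%.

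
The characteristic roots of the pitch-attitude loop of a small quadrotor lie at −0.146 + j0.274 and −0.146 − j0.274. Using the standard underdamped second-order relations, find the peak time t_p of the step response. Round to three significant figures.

t_p = π/ω_d with ω_d = 0.274 (the imaginary part), so t_p = 11.5 s.

t_p ≈ 11.5 s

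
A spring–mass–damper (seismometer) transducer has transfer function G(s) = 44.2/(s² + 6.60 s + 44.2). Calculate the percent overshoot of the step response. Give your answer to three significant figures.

Comparing the denominator to s² + 2ζω_n s + ω_n²: ω_n = √44.2 = 6.65 rad/s, and 2ζω_n = 6.60 so ζ = 6.60/(2·6.65) = 0.496.
Overshoot: exp(−π·0.496/√(1−0.496²)) = 0.166, i.e. 16.6%.

%OS ≈ 16.6%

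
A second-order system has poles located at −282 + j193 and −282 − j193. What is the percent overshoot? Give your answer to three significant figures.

The poles are at −σ ± jω_d with σ = 282 and ω_d = 193, so ω_n = √(σ²+ω_d²) = 342 rad/s and ζ = σ/ω_n = 0.825.
%OS = 100 e^{−πζ/√(1−ζ²)} with ζ = 0.825 gives 1.01%.

%OS ≈ 1.01%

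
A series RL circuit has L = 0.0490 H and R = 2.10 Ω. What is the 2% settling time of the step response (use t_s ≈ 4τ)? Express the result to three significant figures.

t_s ≈ 0.0933 s

τ = L/R = 0.0490/2.10 = 0.0233 s.
t_s ≈ 4τ = 0.0933 s.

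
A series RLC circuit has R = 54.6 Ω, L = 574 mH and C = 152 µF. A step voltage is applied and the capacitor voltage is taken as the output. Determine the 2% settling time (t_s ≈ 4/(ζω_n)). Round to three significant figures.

For a series RLC circuit (capacitor voltage as output), ω_n = 1/√(LC) = 1/√(574 mH · 152 µF) = 107 rad/s.
ζ = (R/2)·√(C/L) = (54.6/2)·√(152 µF/574 mH) = 0.444.
t_s ≈ 4/(ζω_n) = 0.0841 s.

t_s ≈ 0.0841 s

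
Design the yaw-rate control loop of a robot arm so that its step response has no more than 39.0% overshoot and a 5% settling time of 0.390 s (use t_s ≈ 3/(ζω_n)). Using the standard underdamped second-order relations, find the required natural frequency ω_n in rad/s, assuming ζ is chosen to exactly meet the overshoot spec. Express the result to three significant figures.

From %OS = 100·exp(−πζ/√(1−ζ²)), invert to get ζ = −ln(OS)/√(π² + ln²(OS)) with OS = 0.390.
−ln 0.390 = 0.9416, so ζ = 0.9416/√(π² + 0.8866) = 0.287.
From t_s ≈ 3/(ζω_n): ω_n = 3/(ζ·t_s) = 3/(0.287·0.390) = 26.8 rad/s.

ω_n ≈ 26.8 rad/s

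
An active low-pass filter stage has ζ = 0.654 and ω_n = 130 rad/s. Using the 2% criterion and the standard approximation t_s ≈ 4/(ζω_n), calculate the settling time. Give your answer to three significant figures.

t_s ≈ 0.0470 s

t_s ≈ 4/(ζω_n) = 4/(0.654 × 130) = 0.0470 s.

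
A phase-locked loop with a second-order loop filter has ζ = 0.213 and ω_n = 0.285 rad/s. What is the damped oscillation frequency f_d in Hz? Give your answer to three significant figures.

ω_d = ω_n√(1−ζ²) = 0.285·√0.955 = 0.278 rad/s.
f_d = ω_d/(2π) = 0.0443 Hz.

f_d ≈ 0.0443 Hz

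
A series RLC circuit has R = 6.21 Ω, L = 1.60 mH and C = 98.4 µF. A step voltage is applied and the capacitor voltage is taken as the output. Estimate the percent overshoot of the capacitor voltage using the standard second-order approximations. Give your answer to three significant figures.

%OS ≈ 2.26%

For a series RLC circuit (capacitor voltage as output), ω_n = 1/√(LC) = 1/√(1.60 mH · 98.4 µF) = 2520 rad/s.
ζ = (R/2)·√(C/L) = (6.21/2)·√(98.4 µF/1.60 mH) = 0.770.
%OS = 100·exp(−πζ/√(1−ζ²)) = 2.26%.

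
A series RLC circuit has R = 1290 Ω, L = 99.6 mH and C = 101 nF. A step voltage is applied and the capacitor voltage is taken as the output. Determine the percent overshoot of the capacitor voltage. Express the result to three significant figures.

%OS ≈ 6.83%

For a series RLC circuit (capacitor voltage as output), ω_n = 1/√(LC) = 1/√(99.6 mH · 101 nF) = 9970 rad/s.
ζ = (R/2)·√(C/L) = (1290/2)·√(101 nF/99.6 mH) = 0.650.
%OS = 100 e^{−πζ/√(1−ζ²)} with ζ = 0.650 gives 6.83%.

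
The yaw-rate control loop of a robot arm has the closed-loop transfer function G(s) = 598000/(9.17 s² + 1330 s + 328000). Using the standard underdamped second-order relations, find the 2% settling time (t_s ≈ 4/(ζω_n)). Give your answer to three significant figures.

t_s ≈ 0.0552 s

Dividing through by 9.17: denominator becomes s² + 145.0 s + 35770.
So ω_n = √35770 = 189 rad/s and ζ = 145.0/(2·189) = 0.383.
t_s ≈ 4/(ζω_n) = 0.0552 s.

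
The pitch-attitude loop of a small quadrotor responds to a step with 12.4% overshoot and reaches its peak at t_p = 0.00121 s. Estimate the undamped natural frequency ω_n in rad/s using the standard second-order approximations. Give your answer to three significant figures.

ω_n ≈ 3120 rad/s

The overshoot fixes ζ = −ln(OS)/√(π²+ln²(OS)) = 0.553.
From t_p = π/ω_d, ω_d = π/0.00121 = 2600 rad/s, so ω_n = ω_d/√(1−ζ²) = 3120 rad/s.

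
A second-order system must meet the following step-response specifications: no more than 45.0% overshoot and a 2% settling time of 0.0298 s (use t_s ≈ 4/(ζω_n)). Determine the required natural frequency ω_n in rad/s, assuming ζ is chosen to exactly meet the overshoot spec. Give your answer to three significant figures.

ω_n ≈ 545 rad/s

From %OS = 100·exp(−πζ/√(1−ζ²)), invert to get ζ = −ln(OS)/√(π² + ln²(OS)) with OS = 0.450.
−ln 0.450 = 0.7985, so ζ = 0.7985/√(π² + 0.6376) = 0.246.
Then ω_n = 4/(ζ t_s) = 4/(0.246 × 0.0298) = 545 rad/s.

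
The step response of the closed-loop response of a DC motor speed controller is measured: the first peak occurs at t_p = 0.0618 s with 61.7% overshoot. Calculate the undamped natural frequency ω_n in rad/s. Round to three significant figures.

From the overshoot, ζ = −ln(OS)/√(π²+ln²(OS)) = 0.152.
t_p = π/ω_d ⇒ ω_d = 50.8 rad/s; then ω_n = ω_d/√(1−ζ²) = 51.4 rad/s.

ω_n ≈ 51.4 rad/s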